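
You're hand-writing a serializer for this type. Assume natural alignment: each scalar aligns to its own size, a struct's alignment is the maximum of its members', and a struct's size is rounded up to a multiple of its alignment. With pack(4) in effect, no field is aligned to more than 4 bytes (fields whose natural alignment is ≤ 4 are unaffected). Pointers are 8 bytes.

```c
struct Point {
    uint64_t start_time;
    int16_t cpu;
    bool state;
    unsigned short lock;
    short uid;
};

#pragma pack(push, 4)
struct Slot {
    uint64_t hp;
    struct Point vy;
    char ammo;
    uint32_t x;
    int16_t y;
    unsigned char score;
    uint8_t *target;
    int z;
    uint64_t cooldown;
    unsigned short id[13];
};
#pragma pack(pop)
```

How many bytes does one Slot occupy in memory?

84 bytes

Point: start_time at 0 (size 8, align 8) → ends 8; cpu at 8 (size 2, align 2) → ends 10; state at 10 (size 1, align 1) → ends 11; pad 1 to align 2 for lock; lock at 12 (size 2, align 2) → ends 14; uid at 14 (size 2, align 2) → ends 16; total 16 bytes, alignment 8
hp at 0 (size 8, align 4) → ends 8
vy at 8 (size 16, align 4) → ends 24
ammo at 24 (size 1, align 1) → ends 25
pad 3 to align 4 for x
x at 28 (size 4, align 4) → ends 32
y at 32 (size 2, align 2) → ends 34
score at 34 (size 1, align 1) → ends 35
pad 1 to align 4 for target
target at 36 (size 8, align 4) → ends 44
z at 44 (size 4, align 4) → ends 48
cooldown at 48 (size 8, align 4) → ends 56
id at 56 (size 26, align 2) → ends 82
tail pad 2 to reach multiple of 4
total 84 bytes, alignment 4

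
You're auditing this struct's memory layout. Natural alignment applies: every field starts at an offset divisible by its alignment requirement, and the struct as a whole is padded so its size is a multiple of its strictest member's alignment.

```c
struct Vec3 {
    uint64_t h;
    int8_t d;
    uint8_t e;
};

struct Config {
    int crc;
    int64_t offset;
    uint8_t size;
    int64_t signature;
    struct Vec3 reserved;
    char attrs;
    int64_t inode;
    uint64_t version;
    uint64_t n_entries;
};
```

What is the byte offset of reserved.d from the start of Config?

Vec3: 0..8  h  (8B, 8-aligned); 8..9  d  (1B, 1-aligned); 9..10  e  (1B, 1-aligned); 10..16  -- tail padding (6B); sizeof = 16, alignof = 8
0..4  crc  (4B, 4-aligned)
4..8  -- padding (4B)
8..16  offset  (8B, 8-aligned)
16..17  size  (1B, 1-aligned)
17..24  -- padding (7B)
24..32  signature  (8B, 8-aligned)
32..48  reserved  (16B, 8-aligned)
within Vec3: d at 8
32 + 8 = 40

40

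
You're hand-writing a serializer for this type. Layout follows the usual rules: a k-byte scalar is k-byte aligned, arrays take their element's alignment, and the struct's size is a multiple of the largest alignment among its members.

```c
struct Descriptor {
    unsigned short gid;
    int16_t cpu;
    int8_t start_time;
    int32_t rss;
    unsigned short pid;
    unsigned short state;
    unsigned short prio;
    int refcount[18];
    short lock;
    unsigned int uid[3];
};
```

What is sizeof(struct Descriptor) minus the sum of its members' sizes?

gid at 0 (size 2, align 2) → ends 2
cpu at 2 (size 2, align 2) → ends 4
start_time at 4 (size 1, align 1) → ends 5
pad 3 to align 4 for rss
rss at 8 (size 4, align 4) → ends 12
pid at 12 (size 2, align 2) → ends 14
state at 14 (size 2, align 2) → ends 16
prio at 16 (size 2, align 2) → ends 18
pad 2 to align 4 for refcount
refcount at 20 (size 72, align 4) → ends 92
lock at 92 (size 2, align 2) → ends 94
pad 2 to align 4 for uid
uid at 96 (size 12, align 4) → ends 108
total 108 bytes, alignment 4
data bytes 101, size 108 → padding 7

7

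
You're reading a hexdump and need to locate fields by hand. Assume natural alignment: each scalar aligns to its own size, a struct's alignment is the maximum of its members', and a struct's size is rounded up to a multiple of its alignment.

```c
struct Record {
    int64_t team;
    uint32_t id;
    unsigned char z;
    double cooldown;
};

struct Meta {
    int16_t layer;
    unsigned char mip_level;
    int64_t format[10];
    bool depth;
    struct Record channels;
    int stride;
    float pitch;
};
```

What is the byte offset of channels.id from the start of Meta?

104

Record: 0..8  team  (8B, 8-aligned); 8..12  id  (4B, 4-aligned); 12..13  z  (1B, 1-aligned); 13..16  -- padding (3B); 16..24  cooldown  (8B, 8-aligned); sizeof = 24, alignof = 8
0..2  layer  (2B, 2-aligned)
2..3  mip_level  (1B, 1-aligned)
3..8  -- padding (5B)
8..88  format  (80B, 8-aligned)
88..89  depth  (1B, 1-aligned)
89..96  -- padding (7B)
96..120  channels  (24B, 8-aligned)
within Record: id at 8
96 + 8 = 104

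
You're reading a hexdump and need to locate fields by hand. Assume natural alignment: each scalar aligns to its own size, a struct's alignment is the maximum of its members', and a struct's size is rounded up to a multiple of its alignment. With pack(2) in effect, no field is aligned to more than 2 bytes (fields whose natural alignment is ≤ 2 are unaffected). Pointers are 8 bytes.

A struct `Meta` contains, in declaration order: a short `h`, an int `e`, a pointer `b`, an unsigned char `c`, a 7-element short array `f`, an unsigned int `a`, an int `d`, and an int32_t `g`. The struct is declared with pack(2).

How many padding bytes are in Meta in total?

1

@0: h [2B, align 2] → 2
@2: e [4B, align 2] → 6
@6: b [8B, align 2] → 14
@14: c [1B, align 1] → 15
+1 pad (align 2)
@16: f [14B, align 2] → 30
@30: a [4B, align 2] → 34
@34: d [4B, align 2] → 38
@38: g [4B, align 2] → 42
size 42, align 2
data bytes 41, size 42 → padding 1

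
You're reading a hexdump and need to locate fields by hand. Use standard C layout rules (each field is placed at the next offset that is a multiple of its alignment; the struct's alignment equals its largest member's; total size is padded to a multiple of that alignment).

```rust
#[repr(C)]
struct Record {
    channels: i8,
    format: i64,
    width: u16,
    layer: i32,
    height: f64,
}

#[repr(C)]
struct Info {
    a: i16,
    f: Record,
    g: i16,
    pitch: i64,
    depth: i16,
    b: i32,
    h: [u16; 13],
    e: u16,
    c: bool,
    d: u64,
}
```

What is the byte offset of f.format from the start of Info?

16

Record: 0..1  channels  (1B, 1-aligned); 1..8  -- padding (7B); 8..16  format  (8B, 8-aligned); 16..18  width  (2B, 2-aligned); 18..20  -- padding (2B); 20..24  layer  (4B, 4-aligned); 24..32  height  (8B, 8-aligned); sizeof = 32, alignof = 8
0..2  a  (2B, 2-aligned)
2..8  -- padding (6B)
8..40  f  (32B, 8-aligned)
within Record: format at 8
8 + 8 = 16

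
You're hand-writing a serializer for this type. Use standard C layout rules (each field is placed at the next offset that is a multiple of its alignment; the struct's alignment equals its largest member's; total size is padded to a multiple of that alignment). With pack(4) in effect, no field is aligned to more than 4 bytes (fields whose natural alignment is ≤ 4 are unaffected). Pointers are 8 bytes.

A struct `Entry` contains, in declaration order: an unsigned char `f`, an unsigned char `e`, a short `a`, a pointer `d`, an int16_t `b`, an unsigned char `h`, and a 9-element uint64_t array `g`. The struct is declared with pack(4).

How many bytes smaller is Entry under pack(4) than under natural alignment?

8

natural layout:
  f at 0 (size 1, align 1) → ends 1
  e at 1 (size 1, align 1) → ends 2
  a at 2 (size 2, align 2) → ends 4
  pad 4 to align 8 for d
  d at 8 (size 8, align 8) → ends 16
  b at 16 (size 2, align 2) → ends 18
  h at 18 (size 1, align 1) → ends 19
  pad 5 to align 8 for g
  g at 24 (size 72, align 8) → ends 96
  total 96 bytes, alignment 8
packed(4) layout:
  f at 0 (size 1, align 1) → ends 1
  e at 1 (size 1, align 1) → ends 2
  a at 2 (size 2, align 2) → ends 4
  d at 4 (size 8, align 4) → ends 12
  b at 12 (size 2, align 2) → ends 14
  h at 14 (size 1, align 1) → ends 15
  pad 1 to align 4 for g
  g at 16 (size 72, align 4) → ends 88
  total 88 bytes, alignment 4
96 − 88 = 8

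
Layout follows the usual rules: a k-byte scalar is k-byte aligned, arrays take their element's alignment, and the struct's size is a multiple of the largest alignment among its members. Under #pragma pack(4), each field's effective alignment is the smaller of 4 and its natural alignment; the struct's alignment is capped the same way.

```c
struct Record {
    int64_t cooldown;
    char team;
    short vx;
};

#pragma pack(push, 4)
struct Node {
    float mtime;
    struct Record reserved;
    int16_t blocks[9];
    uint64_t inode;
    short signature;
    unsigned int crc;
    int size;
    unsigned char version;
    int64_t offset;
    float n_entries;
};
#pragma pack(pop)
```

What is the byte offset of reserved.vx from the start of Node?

14

Record: cooldown at 0 (size 8, align 8) → ends 8; team at 8 (size 1, align 1) → ends 9; pad 1 to align 2 for vx; vx at 10 (size 2, align 2) → ends 12; tail pad 4 to reach multiple of 8; total 16 bytes, alignment 8
mtime at 0 (size 4, align 4) → ends 4
reserved at 4 (size 16, align 4) → ends 20
within Record: vx at 10
4 + 10 = 14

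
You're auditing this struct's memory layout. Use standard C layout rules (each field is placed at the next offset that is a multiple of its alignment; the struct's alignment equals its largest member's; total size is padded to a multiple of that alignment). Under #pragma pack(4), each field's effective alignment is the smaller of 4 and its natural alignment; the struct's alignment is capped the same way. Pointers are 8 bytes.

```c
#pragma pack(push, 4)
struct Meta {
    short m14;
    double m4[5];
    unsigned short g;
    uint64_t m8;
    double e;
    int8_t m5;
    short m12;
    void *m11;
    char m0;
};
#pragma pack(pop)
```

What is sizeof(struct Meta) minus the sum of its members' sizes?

@0: m14 [2B, align 2] → 2
+2 pad (align 4)
@4: m4 [40B, align 4] → 44
@44: g [2B, align 2] → 46
+2 pad (align 4)
@48: m8 [8B, align 4] → 56
@56: e [8B, align 4] → 64
@64: m5 [1B, align 1] → 65
+1 pad (align 2)
@66: m12 [2B, align 2] → 68
@68: m11 [8B, align 4] → 76
@76: m0 [1B, align 1] → 77
+3 tail pad (align 4)
size 80, align 4
data bytes 72, size 80 → padding 8

8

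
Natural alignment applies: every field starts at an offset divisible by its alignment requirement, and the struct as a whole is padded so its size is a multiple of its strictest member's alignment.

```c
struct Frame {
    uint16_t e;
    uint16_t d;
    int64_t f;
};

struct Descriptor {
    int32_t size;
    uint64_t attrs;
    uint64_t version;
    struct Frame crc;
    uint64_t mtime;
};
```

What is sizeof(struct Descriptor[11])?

528

Frame: 0..2  e  (2B, 2-aligned); 2..4  d  (2B, 2-aligned); 4..8  -- padding (4B); 8..16  f  (8B, 8-aligned); sizeof = 16, alignof = 8
0..4  size  (4B, 4-aligned)
4..8  -- padding (4B)
8..16  attrs  (8B, 8-aligned)
16..24  version  (8B, 8-aligned)
24..40  crc  (16B, 8-aligned)
40..48  mtime  (8B, 8-aligned)
sizeof = 48, alignof = 8
array of 11: 11 × 48 = 528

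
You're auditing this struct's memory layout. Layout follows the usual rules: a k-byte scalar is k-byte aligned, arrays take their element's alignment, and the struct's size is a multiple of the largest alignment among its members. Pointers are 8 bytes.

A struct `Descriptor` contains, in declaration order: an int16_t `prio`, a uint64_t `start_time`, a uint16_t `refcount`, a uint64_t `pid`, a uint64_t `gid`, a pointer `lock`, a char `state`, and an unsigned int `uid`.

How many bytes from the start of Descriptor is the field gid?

32

@0: prio [2B, align 2] → 2
+6 pad (align 8)
@8: start_time [8B, align 8] → 16
@16: refcount [2B, align 2] → 18
+6 pad (align 8)
@24: pid [8B, align 8] → 32
@32: gid [8B, align 8] → 40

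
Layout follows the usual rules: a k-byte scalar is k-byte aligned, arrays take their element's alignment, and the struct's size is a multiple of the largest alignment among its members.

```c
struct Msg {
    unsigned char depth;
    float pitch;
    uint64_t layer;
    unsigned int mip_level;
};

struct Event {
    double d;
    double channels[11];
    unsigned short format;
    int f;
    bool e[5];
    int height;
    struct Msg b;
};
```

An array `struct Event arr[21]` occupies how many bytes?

3024

Msg: 0..1  depth  (1B, 1-aligned); 1..4  -- padding (3B); 4..8  pitch  (4B, 4-aligned); 8..16  layer  (8B, 8-aligned); 16..20  mip_level  (4B, 4-aligned); 20..24  -- tail padding (4B); sizeof = 24, alignof = 8
0..8  d  (8B, 8-aligned)
8..96  channels  (88B, 8-aligned)
96..98  format  (2B, 2-aligned)
98..100  -- padding (2B)
100..104  f  (4B, 4-aligned)
104..109  e  (5B, 1-aligned)
109..112  -- padding (3B)
112..116  height  (4B, 4-aligned)
116..120  -- padding (4B)
120..144  b  (24B, 8-aligned)
sizeof = 144, alignof = 8
array of 21: 21 × 144 = 3024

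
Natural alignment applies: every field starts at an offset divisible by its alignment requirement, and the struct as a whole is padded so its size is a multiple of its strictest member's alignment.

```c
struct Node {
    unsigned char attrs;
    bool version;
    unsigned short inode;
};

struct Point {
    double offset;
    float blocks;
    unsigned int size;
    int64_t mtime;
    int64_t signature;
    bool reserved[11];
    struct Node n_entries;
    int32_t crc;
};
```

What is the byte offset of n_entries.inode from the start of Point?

Node: attrs at 0 (size 1, align 1) → ends 1; version at 1 (size 1, align 1) → ends 2; inode at 2 (size 2, align 2) → ends 4; total 4 bytes, alignment 2
offset at 0 (size 8, align 8) → ends 8
blocks at 8 (size 4, align 4) → ends 12
size at 12 (size 4, align 4) → ends 16
mtime at 16 (size 8, align 8) → ends 24
signature at 24 (size 8, align 8) → ends 32
reserved at 32 (size 11, align 1) → ends 43
pad 1 to align 2 for n_entries
n_entries at 44 (size 4, align 2) → ends 48
within Node: inode at 2
44 + 2 = 46

46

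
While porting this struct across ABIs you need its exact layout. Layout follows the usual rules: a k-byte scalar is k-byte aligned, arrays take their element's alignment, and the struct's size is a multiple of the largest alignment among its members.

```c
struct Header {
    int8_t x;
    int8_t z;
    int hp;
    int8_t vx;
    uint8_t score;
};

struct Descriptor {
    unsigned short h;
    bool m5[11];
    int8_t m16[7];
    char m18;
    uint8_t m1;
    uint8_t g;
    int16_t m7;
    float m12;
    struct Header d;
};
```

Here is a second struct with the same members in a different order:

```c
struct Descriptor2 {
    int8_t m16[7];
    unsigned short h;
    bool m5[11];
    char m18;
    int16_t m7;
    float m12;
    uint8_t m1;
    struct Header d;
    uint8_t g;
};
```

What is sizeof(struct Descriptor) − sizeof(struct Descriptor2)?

-4

Header: 0..1  x  (1B, 1-aligned); 1..2  z  (1B, 1-aligned); 2..4  -- padding (2B); 4..8  hp  (4B, 4-aligned); 8..9  vx  (1B, 1-aligned); 9..10  score  (1B, 1-aligned); 10..12  -- tail padding (2B); sizeof = 12, alignof = 4
0..2  h  (2B, 2-aligned)
2..13  m5  (11B, 1-aligned)
13..20  m16  (7B, 1-aligned)
20..21  m18  (1B, 1-aligned)
21..22  m1  (1B, 1-aligned)
22..23  g  (1B, 1-aligned)
23..24  -- padding (1B)
24..26  m7  (2B, 2-aligned)
26..28  -- padding (2B)
28..32  m12  (4B, 4-aligned)
32..44  d  (12B, 4-aligned)
sizeof = 44, alignof = 4
— Descriptor2 —
0..7  m16  (7B, 1-aligned)
7..8  -- padding (1B)
8..10  h  (2B, 2-aligned)
10..21  m5  (11B, 1-aligned)
21..22  m18  (1B, 1-aligned)
22..24  m7  (2B, 2-aligned)
24..28  m12  (4B, 4-aligned)
28..29  m1  (1B, 1-aligned)
29..32  -- padding (3B)
32..44  d  (12B, 4-aligned)
44..45  g  (1B, 1-aligned)
45..48  -- tail padding (3B)
sizeof = 48, alignof = 4
44 − 48 = -4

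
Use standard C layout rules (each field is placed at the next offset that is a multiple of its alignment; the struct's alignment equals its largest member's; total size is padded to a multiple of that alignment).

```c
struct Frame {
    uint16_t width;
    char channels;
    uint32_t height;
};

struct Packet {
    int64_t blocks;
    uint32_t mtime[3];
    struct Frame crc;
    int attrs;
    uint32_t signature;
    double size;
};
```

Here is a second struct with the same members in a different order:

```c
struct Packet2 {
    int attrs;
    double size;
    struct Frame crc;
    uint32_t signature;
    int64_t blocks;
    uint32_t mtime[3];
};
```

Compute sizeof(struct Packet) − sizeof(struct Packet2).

-8

Frame: 0..2  width  (2B, 2-aligned); 2..3  channels  (1B, 1-aligned); 3..4  -- padding (1B); 4..8  height  (4B, 4-aligned); sizeof = 8, alignof = 4
0..8  blocks  (8B, 8-aligned)
8..20  mtime  (12B, 4-aligned)
20..28  crc  (8B, 4-aligned)
28..32  attrs  (4B, 4-aligned)
32..36  signature  (4B, 4-aligned)
36..40  -- padding (4B)
40..48  size  (8B, 8-aligned)
sizeof = 48, alignof = 8
— Packet2 —
0..4  attrs  (4B, 4-aligned)
4..8  -- padding (4B)
8..16  size  (8B, 8-aligned)
16..24  crc  (8B, 4-aligned)
24..28  signature  (4B, 4-aligned)
28..32  -- padding (4B)
32..40  blocks  (8B, 8-aligned)
40..52  mtime  (12B, 4-aligned)
52..56  -- tail padding (4B)
sizeof = 56, alignof = 8
48 − 56 = -8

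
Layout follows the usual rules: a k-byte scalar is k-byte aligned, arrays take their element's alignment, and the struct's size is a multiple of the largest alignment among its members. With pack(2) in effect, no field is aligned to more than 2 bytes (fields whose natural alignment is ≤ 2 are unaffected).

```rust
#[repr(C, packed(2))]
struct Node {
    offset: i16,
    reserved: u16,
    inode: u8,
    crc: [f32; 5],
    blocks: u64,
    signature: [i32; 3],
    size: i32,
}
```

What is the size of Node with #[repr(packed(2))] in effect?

50

@0: offset [2B, align 2] → 2
@2: reserved [2B, align 2] → 4
@4: inode [1B, align 1] → 5
+1 pad (align 2)
@6: crc [20B, align 2] → 26
@26: blocks [8B, align 2] → 34
@34: signature [12B, align 2] → 46
@46: size [4B, align 2] → 50
size 50, align 2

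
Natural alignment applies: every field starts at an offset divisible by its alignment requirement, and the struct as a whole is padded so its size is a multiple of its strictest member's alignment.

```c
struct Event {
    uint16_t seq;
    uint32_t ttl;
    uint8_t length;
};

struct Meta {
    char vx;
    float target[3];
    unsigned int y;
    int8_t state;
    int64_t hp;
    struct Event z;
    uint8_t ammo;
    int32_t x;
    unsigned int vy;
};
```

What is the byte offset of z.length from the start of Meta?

Event: @0: seq [2B, align 2] → 2; +2 pad (align 4); @4: ttl [4B, align 4] → 8; @8: length [1B, align 1] → 9; +3 tail pad (align 4); size 12, align 4
@0: vx [1B, align 1] → 1
+3 pad (align 4)
@4: target [12B, align 4] → 16
@16: y [4B, align 4] → 20
@20: state [1B, align 1] → 21
+3 pad (align 8)
@24: hp [8B, align 8] → 32
@32: z [12B, align 4] → 44
within Event: length at 8
32 + 8 = 40

40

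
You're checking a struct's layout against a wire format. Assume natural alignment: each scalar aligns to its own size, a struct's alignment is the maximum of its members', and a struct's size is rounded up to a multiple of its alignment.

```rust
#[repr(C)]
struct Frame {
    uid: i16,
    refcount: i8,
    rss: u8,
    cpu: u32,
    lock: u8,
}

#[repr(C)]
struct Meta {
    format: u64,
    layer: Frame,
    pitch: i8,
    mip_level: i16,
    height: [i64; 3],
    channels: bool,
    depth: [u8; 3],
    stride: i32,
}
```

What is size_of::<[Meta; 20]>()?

1120

Frame: @0: uid [2B, align 2] → 2; @2: refcount [1B, align 1] → 3; @3: rss [1B, align 1] → 4; @4: cpu [4B, align 4] → 8; @8: lock [1B, align 1] → 9; +3 tail pad (align 4); size 12, align 4
@0: format [8B, align 8] → 8
@8: layer [12B, align 4] → 20
@20: pitch [1B, align 1] → 21
+1 pad (align 2)
@22: mip_level [2B, align 2] → 24
@24: height [24B, align 8] → 48
@48: channels [1B, align 1] → 49
@49: depth [3B, align 1] → 52
@52: stride [4B, align 4] → 56
size 56, align 8
array of 20: 20 × 56 = 1120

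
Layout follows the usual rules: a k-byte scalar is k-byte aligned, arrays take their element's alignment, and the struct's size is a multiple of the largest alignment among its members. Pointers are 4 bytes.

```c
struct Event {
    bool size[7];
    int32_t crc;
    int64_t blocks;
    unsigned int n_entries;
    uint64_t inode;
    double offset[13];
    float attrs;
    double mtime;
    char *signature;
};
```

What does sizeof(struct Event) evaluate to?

0..7  size  (7B, 1-aligned)
7..8  -- padding (1B)
8..12  crc  (4B, 4-aligned)
12..16  -- padding (4B)
16..24  blocks  (8B, 8-aligned)
24..28  n_entries  (4B, 4-aligned)
28..32  -- padding (4B)
32..40  inode  (8B, 8-aligned)
40..144  offset  (104B, 8-aligned)
144..148  attrs  (4B, 4-aligned)
148..152  -- padding (4B)
152..160  mtime  (8B, 8-aligned)
160..164  signature  (4B, 4-aligned)
164..168  -- tail padding (4B)
sizeof = 168, alignof = 8

168 bytes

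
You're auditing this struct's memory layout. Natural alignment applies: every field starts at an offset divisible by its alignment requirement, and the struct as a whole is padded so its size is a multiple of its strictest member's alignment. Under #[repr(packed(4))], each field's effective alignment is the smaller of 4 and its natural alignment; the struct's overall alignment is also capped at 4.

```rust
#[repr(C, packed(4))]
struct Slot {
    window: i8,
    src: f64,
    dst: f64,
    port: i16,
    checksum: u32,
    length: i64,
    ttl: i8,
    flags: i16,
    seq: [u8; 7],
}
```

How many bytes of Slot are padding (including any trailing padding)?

0..1  window  (1B, 1-aligned)
1..4  -- padding (3B)
4..12  src  (8B, 4-aligned)
12..20  dst  (8B, 4-aligned)
20..22  port  (2B, 2-aligned)
22..24  -- padding (2B)
24..28  checksum  (4B, 4-aligned)
28..36  length  (8B, 4-aligned)
36..37  ttl  (1B, 1-aligned)
37..38  -- padding (1B)
38..40  flags  (2B, 2-aligned)
40..47  seq  (7B, 1-aligned)
47..48  -- tail padding (1B)
sizeof = 48, alignof = 4
data bytes 41, size 48 → padding 7

7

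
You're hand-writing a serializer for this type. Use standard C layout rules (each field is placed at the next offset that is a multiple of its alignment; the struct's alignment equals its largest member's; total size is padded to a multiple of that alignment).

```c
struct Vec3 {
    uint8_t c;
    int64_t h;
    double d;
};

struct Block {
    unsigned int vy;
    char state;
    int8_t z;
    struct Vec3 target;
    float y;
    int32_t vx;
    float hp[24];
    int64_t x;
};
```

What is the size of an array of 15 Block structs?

2160

Vec3: 0..1  c  (1B, 1-aligned); 1..8  -- padding (7B); 8..16  h  (8B, 8-aligned); 16..24  d  (8B, 8-aligned); sizeof = 24, alignof = 8
0..4  vy  (4B, 4-aligned)
4..5  state  (1B, 1-aligned)
5..6  z  (1B, 1-aligned)
6..8  -- padding (2B)
8..32  target  (24B, 8-aligned)
32..36  y  (4B, 4-aligned)
36..40  vx  (4B, 4-aligned)
40..136  hp  (96B, 4-aligned)
136..144  x  (8B, 8-aligned)
sizeof = 144, alignof = 8
array of 15: 15 × 144 = 2160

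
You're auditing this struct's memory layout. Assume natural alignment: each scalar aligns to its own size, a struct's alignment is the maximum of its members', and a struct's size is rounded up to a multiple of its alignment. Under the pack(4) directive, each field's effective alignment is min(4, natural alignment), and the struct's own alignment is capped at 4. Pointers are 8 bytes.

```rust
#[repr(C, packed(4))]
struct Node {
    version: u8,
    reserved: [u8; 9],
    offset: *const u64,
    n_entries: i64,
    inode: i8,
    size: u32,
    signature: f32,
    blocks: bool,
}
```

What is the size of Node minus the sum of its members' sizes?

version at 0 (size 1, align 1) → ends 1
reserved at 1 (size 9, align 1) → ends 10
pad 2 to align 4 for offset
offset at 12 (size 8, align 4) → ends 20
n_entries at 20 (size 8, align 4) → ends 28
inode at 28 (size 1, align 1) → ends 29
pad 3 to align 4 for size
size at 32 (size 4, align 4) → ends 36
signature at 36 (size 4, align 4) → ends 40
blocks at 40 (size 1, align 1) → ends 41
tail pad 3 to reach multiple of 4
total 44 bytes, alignment 4
data bytes 36, size 44 → padding 8

8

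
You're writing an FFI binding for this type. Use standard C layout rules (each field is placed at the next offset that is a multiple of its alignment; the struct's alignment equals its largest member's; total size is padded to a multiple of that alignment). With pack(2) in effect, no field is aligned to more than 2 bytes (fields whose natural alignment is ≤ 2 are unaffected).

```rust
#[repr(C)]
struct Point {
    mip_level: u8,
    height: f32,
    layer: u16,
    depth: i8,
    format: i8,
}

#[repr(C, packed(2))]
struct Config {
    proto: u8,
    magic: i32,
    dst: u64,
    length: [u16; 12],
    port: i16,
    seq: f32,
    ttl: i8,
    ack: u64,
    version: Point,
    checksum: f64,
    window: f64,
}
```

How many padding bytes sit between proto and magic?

Point: @0: mip_level [1B, align 1] → 1; +3 pad (align 4); @4: height [4B, align 4] → 8; @8: layer [2B, align 2] → 10; @10: depth [1B, align 1] → 11; @11: format [1B, align 1] → 12; size 12, align 4
@0: proto [1B, align 1] → 1
+1 pad (align 2)
@2: magic [4B, align 2] → 6

1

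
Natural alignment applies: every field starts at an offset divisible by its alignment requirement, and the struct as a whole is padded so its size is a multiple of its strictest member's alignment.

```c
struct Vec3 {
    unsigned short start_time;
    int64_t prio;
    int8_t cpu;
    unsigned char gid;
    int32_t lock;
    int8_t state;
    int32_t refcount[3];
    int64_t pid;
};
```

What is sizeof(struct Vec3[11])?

@0: start_time [2B, align 2] → 2
+6 pad (align 8)
@8: prio [8B, align 8] → 16
@16: cpu [1B, align 1] → 17
@17: gid [1B, align 1] → 18
+2 pad (align 4)
@20: lock [4B, align 4] → 24
@24: state [1B, align 1] → 25
+3 pad (align 4)
@28: refcount [12B, align 4] → 40
@40: pid [8B, align 8] → 48
size 48, align 8
array of 11: 11 × 48 = 528

528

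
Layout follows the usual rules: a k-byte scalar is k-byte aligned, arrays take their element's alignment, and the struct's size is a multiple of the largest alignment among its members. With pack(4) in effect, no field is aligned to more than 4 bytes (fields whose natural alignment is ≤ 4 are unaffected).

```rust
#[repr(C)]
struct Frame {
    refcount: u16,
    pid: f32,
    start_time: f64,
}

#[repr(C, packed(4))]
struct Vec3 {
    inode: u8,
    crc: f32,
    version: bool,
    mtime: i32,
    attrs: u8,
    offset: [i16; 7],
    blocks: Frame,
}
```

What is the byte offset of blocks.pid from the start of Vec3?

Frame: @0: refcount [2B, align 2] → 2; +2 pad (align 4); @4: pid [4B, align 4] → 8; @8: start_time [8B, align 8] → 16; size 16, align 8
@0: inode [1B, align 1] → 1
+3 pad (align 4)
@4: crc [4B, align 4] → 8
@8: version [1B, align 1] → 9
+3 pad (align 4)
@12: mtime [4B, align 4] → 16
@16: attrs [1B, align 1] → 17
+1 pad (align 2)
@18: offset [14B, align 2] → 32
@32: blocks [16B, align 4] → 48
within Frame: pid at 4
32 + 4 = 36

36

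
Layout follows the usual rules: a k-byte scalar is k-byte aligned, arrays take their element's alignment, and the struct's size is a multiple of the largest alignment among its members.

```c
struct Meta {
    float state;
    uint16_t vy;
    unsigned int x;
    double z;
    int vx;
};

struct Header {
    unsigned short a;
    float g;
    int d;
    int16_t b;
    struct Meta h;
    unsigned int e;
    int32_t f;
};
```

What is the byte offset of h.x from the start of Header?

Meta: 0..4  state  (4B, 4-aligned); 4..6  vy  (2B, 2-aligned); 6..8  -- padding (2B); 8..12  x  (4B, 4-aligned); 12..16  -- padding (4B); 16..24  z  (8B, 8-aligned); 24..28  vx  (4B, 4-aligned); 28..32  -- tail padding (4B); sizeof = 32, alignof = 8
0..2  a  (2B, 2-aligned)
2..4  -- padding (2B)
4..8  g  (4B, 4-aligned)
8..12  d  (4B, 4-aligned)
12..14  b  (2B, 2-aligned)
14..16  -- padding (2B)
16..48  h  (32B, 8-aligned)
within Meta: x at 8
16 + 8 = 24

24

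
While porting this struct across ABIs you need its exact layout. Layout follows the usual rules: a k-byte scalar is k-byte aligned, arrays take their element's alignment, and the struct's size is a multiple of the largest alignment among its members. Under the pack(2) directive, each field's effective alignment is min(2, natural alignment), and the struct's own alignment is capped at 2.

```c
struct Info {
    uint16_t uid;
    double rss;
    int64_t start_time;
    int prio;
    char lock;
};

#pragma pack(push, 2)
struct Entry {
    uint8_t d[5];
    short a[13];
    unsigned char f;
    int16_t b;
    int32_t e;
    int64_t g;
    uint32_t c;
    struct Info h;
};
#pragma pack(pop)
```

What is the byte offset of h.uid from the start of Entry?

Info: 0..2  uid  (2B, 2-aligned); 2..8  -- padding (6B); 8..16  rss  (8B, 8-aligned); 16..24  start_time  (8B, 8-aligned); 24..28  prio  (4B, 4-aligned); 28..29  lock  (1B, 1-aligned); 29..32  -- tail padding (3B); sizeof = 32, alignof = 8
0..5  d  (5B, 1-aligned)
5..6  -- padding (1B)
6..32  a  (26B, 2-aligned)
32..33  f  (1B, 1-aligned)
33..34  -- padding (1B)
34..36  b  (2B, 2-aligned)
36..40  e  (4B, 2-aligned)
40..48  g  (8B, 2-aligned)
48..52  c  (4B, 2-aligned)
52..84  h  (32B, 2-aligned)
within Info: uid at 0
52 + 0 = 52

52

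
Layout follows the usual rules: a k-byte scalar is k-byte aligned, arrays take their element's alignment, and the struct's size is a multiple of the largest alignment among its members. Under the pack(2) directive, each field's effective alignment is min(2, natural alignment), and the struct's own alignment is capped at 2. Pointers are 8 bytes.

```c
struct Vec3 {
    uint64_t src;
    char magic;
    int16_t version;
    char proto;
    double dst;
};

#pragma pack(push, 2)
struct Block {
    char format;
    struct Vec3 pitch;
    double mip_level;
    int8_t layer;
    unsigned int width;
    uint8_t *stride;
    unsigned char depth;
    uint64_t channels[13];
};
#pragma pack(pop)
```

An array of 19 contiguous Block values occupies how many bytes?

Vec3: src at 0 (size 8, align 8) → ends 8; magic at 8 (size 1, align 1) → ends 9; pad 1 to align 2 for version; version at 10 (size 2, align 2) → ends 12; proto at 12 (size 1, align 1) → ends 13; pad 3 to align 8 for dst; dst at 16 (size 8, align 8) → ends 24; total 24 bytes, alignment 8
format at 0 (size 1, align 1) → ends 1
pad 1 to align 2 for pitch
pitch at 2 (size 24, align 2) → ends 26
mip_level at 26 (size 8, align 2) → ends 34
layer at 34 (size 1, align 1) → ends 35
pad 1 to align 2 for width
width at 36 (size 4, align 2) → ends 40
stride at 40 (size 8, align 2) → ends 48
depth at 48 (size 1, align 1) → ends 49
pad 1 to align 2 for channels
channels at 50 (size 104, align 2) → ends 154
total 154 bytes, alignment 2
array of 19: 19 × 154 = 2926

2926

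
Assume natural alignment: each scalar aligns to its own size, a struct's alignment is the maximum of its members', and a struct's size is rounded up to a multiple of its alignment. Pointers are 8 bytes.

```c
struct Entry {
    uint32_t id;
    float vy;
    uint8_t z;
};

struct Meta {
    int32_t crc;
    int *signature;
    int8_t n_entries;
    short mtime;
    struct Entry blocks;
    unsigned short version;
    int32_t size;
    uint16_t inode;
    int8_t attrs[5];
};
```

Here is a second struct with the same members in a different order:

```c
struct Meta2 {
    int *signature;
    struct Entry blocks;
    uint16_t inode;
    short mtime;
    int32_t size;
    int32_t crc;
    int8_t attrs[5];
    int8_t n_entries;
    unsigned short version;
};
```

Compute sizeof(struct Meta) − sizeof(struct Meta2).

8

Entry: 0..4  id  (4B, 4-aligned); 4..8  vy  (4B, 4-aligned); 8..9  z  (1B, 1-aligned); 9..12  -- tail padding (3B); sizeof = 12, alignof = 4
0..4  crc  (4B, 4-aligned)
4..8  -- padding (4B)
8..16  signature  (8B, 8-aligned)
16..17  n_entries  (1B, 1-aligned)
17..18  -- padding (1B)
18..20  mtime  (2B, 2-aligned)
20..32  blocks  (12B, 4-aligned)
32..34  version  (2B, 2-aligned)
34..36  -- padding (2B)
36..40  size  (4B, 4-aligned)
40..42  inode  (2B, 2-aligned)
42..47  attrs  (5B, 1-aligned)
47..48  -- tail padding (1B)
sizeof = 48, alignof = 8
— Meta2 —
0..8  signature  (8B, 8-aligned)
8..20  blocks  (12B, 4-aligned)
20..22  inode  (2B, 2-aligned)
22..24  mtime  (2B, 2-aligned)
24..28  size  (4B, 4-aligned)
28..32  crc  (4B, 4-aligned)
32..37  attrs  (5B, 1-aligned)
37..38  n_entries  (1B, 1-aligned)
38..40  version  (2B, 2-aligned)
sizeof = 40, alignof = 8
48 − 40 = 8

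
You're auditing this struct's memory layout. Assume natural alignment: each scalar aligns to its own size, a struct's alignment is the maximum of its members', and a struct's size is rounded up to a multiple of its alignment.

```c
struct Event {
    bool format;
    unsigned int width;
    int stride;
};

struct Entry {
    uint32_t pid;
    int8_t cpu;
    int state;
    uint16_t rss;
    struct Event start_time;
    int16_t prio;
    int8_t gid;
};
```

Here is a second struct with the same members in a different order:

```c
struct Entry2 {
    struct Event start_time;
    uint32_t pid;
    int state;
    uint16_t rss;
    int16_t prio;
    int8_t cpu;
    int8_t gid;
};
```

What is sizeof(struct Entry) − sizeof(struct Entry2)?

Event: 0..1  format  (1B, 1-aligned); 1..4  -- padding (3B); 4..8  width  (4B, 4-aligned); 8..12  stride  (4B, 4-aligned); sizeof = 12, alignof = 4
0..4  pid  (4B, 4-aligned)
4..5  cpu  (1B, 1-aligned)
5..8  -- padding (3B)
8..12  state  (4B, 4-aligned)
12..14  rss  (2B, 2-aligned)
14..16  -- padding (2B)
16..28  start_time  (12B, 4-aligned)
28..30  prio  (2B, 2-aligned)
30..31  gid  (1B, 1-aligned)
31..32  -- tail padding (1B)
sizeof = 32, alignof = 4
— Entry2 —
0..12  start_time  (12B, 4-aligned)
12..16  pid  (4B, 4-aligned)
16..20  state  (4B, 4-aligned)
20..22  rss  (2B, 2-aligned)
22..24  prio  (2B, 2-aligned)
24..25  cpu  (1B, 1-aligned)
25..26  gid  (1B, 1-aligned)
26..28  -- tail padding (2B)
sizeof = 28, alignof = 4
32 − 28 = 4

4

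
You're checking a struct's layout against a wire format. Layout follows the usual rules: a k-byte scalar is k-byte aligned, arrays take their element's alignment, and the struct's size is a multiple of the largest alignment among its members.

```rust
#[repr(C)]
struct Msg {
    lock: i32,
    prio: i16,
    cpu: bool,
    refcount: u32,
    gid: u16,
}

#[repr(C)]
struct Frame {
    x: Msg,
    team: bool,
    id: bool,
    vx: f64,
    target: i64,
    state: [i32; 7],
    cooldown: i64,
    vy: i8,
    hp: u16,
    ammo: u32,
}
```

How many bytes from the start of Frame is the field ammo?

Msg: lock at 0 (size 4, align 4) → ends 4; prio at 4 (size 2, align 2) → ends 6; cpu at 6 (size 1, align 1) → ends 7; pad 1 to align 4 for refcount; refcount at 8 (size 4, align 4) → ends 12; gid at 12 (size 2, align 2) → ends 14; tail pad 2 to reach multiple of 4; total 16 bytes, alignment 4
x at 0 (size 16, align 4) → ends 16
team at 16 (size 1, align 1) → ends 17
id at 17 (size 1, align 1) → ends 18
pad 6 to align 8 for vx
vx at 24 (size 8, align 8) → ends 32
target at 32 (size 8, align 8) → ends 40
state at 40 (size 28, align 4) → ends 68
pad 4 to align 8 for cooldown
cooldown at 72 (size 8, align 8) → ends 80
vy at 80 (size 1, align 1) → ends 81
pad 1 to align 2 for hp
hp at 82 (size 2, align 2) → ends 84
ammo at 84 (size 4, align 4) → ends 88

84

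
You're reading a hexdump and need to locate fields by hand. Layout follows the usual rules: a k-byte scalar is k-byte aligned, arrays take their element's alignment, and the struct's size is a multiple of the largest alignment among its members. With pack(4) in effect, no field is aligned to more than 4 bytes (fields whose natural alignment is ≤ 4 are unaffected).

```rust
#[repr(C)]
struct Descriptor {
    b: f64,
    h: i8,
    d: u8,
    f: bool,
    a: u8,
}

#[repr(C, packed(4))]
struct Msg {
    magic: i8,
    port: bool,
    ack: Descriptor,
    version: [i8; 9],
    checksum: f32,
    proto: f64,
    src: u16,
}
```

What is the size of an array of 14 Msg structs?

672

Descriptor: b at 0 (size 8, align 8) → ends 8; h at 8 (size 1, align 1) → ends 9; d at 9 (size 1, align 1) → ends 10; f at 10 (size 1, align 1) → ends 11; a at 11 (size 1, align 1) → ends 12; tail pad 4 to reach multiple of 8; total 16 bytes, alignment 8
magic at 0 (size 1, align 1) → ends 1
port at 1 (size 1, align 1) → ends 2
pad 2 to align 4 for ack
ack at 4 (size 16, align 4) → ends 20
version at 20 (size 9, align 1) → ends 29
pad 3 to align 4 for checksum
checksum at 32 (size 4, align 4) → ends 36
proto at 36 (size 8, align 4) → ends 44
src at 44 (size 2, align 2) → ends 46
tail pad 2 to reach multiple of 4
total 48 bytes, alignment 4
array of 14: 14 × 48 = 672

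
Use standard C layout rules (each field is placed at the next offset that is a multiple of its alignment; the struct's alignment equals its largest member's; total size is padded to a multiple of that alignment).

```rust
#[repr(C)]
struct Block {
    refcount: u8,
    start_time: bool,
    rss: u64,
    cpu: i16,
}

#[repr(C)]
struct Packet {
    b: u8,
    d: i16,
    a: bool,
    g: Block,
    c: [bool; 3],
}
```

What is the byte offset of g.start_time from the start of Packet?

9

Block: @0: refcount [1B, align 1] → 1; @1: start_time [1B, align 1] → 2; +6 pad (align 8); @8: rss [8B, align 8] → 16; @16: cpu [2B, align 2] → 18; +6 tail pad (align 8); size 24, align 8
@0: b [1B, align 1] → 1
+1 pad (align 2)
@2: d [2B, align 2] → 4
@4: a [1B, align 1] → 5
+3 pad (align 8)
@8: g [24B, align 8] → 32
within Block: start_time at 1
8 + 1 = 9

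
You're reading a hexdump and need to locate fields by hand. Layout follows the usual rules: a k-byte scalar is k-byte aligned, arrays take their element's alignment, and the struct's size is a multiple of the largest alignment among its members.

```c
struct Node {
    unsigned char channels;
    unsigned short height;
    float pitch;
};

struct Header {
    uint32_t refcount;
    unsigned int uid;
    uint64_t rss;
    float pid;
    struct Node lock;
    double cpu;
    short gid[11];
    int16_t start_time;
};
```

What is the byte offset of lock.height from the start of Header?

Node: channels at 0 (size 1, align 1) → ends 1; pad 1 to align 2 for height; height at 2 (size 2, align 2) → ends 4; pitch at 4 (size 4, align 4) → ends 8; total 8 bytes, alignment 4
refcount at 0 (size 4, align 4) → ends 4
uid at 4 (size 4, align 4) → ends 8
rss at 8 (size 8, align 8) → ends 16
pid at 16 (size 4, align 4) → ends 20
lock at 20 (size 8, align 4) → ends 28
within Node: height at 2
20 + 2 = 22

22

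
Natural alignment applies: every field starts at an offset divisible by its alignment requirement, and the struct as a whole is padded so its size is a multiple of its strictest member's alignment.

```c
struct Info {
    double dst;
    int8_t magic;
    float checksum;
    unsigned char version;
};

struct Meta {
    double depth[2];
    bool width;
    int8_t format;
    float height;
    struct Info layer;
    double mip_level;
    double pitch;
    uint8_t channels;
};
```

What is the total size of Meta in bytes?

Info: 0..8  dst  (8B, 8-aligned); 8..9  magic  (1B, 1-aligned); 9..12  -- padding (3B); 12..16  checksum  (4B, 4-aligned); 16..17  version  (1B, 1-aligned); 17..24  -- tail padding (7B); sizeof = 24, alignof = 8
0..16  depth  (16B, 8-aligned)
16..17  width  (1B, 1-aligned)
17..18  format  (1B, 1-aligned)
18..20  -- padding (2B)
20..24  height  (4B, 4-aligned)
24..48  layer  (24B, 8-aligned)
48..56  mip_level  (8B, 8-aligned)
56..64  pitch  (8B, 8-aligned)
64..65  channels  (1B, 1-aligned)
65..72  -- tail padding (7B)
sizeof = 72, alignof = 8

72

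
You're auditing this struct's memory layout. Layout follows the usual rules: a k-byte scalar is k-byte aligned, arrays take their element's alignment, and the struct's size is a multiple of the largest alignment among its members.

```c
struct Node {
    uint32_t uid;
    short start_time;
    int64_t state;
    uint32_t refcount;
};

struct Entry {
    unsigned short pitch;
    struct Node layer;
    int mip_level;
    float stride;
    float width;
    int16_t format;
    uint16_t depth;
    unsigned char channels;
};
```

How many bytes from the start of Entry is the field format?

44

Node: @0: uid [4B, align 4] → 4; @4: start_time [2B, align 2] → 6; +2 pad (align 8); @8: state [8B, align 8] → 16; @16: refcount [4B, align 4] → 20; +4 tail pad (align 8); size 24, align 8
@0: pitch [2B, align 2] → 2
+6 pad (align 8)
@8: layer [24B, align 8] → 32
@32: mip_level [4B, align 4] → 36
@36: stride [4B, align 4] → 40
@40: width [4B, align 4] → 44
@44: format [2B, align 2] → 46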